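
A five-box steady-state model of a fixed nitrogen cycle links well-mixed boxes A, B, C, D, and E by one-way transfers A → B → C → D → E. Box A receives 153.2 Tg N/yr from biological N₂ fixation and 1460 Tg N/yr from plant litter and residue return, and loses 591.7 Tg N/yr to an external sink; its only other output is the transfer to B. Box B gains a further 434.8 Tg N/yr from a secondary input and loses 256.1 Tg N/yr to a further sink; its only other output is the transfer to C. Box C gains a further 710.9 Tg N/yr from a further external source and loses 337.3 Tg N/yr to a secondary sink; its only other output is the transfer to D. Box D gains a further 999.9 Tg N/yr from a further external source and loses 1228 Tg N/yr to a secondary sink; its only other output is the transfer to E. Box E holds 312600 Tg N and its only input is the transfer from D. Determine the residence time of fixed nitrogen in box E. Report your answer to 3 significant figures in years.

232 yr

Box A: F(A→B) = (153.2 + 1460) − 591.7 = 1021.5 Tg N/yr.
Box B: F(B→C) = (1021.5 + 434.8) − 256.1 = 1200.2 Tg N/yr.
Box C: F(C→D) = (1200.2 + 710.9) − 337.3 = 1573.8 Tg N/yr.
Box D: F(D→E) = (1573.8 + 999.9) − 1228 = 1345.7 Tg N/yr.
Box E throughput = its input = 1345.7 Tg N/yr; τ = 312600 / 1345.7 = 232.3 yr.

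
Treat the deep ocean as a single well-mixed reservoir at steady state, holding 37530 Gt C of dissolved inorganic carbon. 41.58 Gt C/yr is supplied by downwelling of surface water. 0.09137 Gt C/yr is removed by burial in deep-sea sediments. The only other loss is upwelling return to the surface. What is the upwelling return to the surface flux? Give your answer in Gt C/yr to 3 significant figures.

41.5 Gt C/yr

At steady state ΣF_in = ΣF_out.
ΣF_in = 41.580 Gt C/yr.
Upwelling return to the surface flux = ΣF_in − (0.09137) = 41.580 − 0.09137 = 41.49 Gt C/yr.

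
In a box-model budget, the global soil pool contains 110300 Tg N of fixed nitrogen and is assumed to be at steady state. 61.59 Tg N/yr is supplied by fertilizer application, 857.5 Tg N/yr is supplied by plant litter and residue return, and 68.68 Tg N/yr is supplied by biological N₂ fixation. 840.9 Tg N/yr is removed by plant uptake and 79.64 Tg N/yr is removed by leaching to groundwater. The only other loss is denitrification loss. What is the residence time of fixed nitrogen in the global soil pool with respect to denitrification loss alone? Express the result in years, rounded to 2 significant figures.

1600 yr

At steady state ΣF_in = ΣF_out.
ΣF_in = 61.59 + 857.5 + 68.68 = 987.77 Tg N/yr.
Denitrification loss flux = ΣF_in − (840.9 + 79.64) = 987.77 − 920.5 = 67.23 Tg N/yr.
τ = M / F = 110300 / 67.23 = 1641 yr.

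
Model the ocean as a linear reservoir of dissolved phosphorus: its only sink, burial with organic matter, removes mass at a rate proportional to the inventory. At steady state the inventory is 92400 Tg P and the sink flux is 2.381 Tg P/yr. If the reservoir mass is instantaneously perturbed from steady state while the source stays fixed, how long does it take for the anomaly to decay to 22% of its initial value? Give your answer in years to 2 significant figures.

For a linear reservoir the anomaly decays as exp(−t/τ) with τ = M/F = 92400/2.381 = 38810 yr.
exp(−t/τ) = 0.22 ⇒ t = −τ ln(0.22) = 38810 × 1.514 = 58760 yr.

59000 yr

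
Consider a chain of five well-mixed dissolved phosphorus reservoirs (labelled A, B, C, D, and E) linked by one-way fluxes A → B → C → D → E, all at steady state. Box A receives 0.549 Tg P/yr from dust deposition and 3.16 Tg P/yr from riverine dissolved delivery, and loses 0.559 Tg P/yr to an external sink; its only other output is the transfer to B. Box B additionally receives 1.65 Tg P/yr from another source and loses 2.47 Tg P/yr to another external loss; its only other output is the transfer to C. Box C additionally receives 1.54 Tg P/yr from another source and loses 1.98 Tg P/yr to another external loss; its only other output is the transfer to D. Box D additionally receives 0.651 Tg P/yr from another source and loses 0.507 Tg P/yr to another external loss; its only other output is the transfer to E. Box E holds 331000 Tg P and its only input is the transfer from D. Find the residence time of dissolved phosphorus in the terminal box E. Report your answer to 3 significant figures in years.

163000 yr

Box A: F(A→B) = (0.549 + 3.16) − 0.559 = 3.1500 Tg P/yr.
Box B: F(B→C) = (3.1500 + 1.65) − 2.47 = 2.3300 Tg P/yr.
Box C: F(C→D) = (2.3300 + 1.54) − 1.98 = 1.8900 Tg P/yr.
Box D: F(D→E) = (1.8900 + 0.651) − 0.507 = 2.0340 Tg P/yr.
Box E throughput = its input = 2.0340 Tg P/yr; τ = 331000 / 2.0340 = 162700 yr.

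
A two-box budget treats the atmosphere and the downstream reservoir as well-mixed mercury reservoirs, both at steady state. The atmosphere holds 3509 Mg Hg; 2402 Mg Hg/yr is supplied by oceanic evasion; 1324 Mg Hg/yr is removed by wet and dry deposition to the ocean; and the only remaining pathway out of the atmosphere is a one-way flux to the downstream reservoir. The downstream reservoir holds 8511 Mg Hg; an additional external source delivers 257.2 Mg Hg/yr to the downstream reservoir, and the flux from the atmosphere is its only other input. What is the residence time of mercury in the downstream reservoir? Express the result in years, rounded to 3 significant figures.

Balance the atmosphere: ΣF_in = 2402.0 Mg Hg/yr.
Flux to the downstream reservoir = ΣF_in − (1324) = 1078.0 Mg Hg/yr.
Total input to the downstream reservoir = 1078.0 + 257.2 = 1335.2 Mg Hg/yr; at steady state this equals its total output.
τ = M / F = 8511 / 1335.2 = 6.374 yr.

6.37 yr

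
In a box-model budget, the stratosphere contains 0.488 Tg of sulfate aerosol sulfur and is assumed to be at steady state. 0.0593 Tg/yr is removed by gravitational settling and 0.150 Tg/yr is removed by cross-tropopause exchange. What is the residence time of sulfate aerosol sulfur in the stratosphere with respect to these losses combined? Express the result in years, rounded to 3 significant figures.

Total removal = 0.05930 + 0.1500 = 0.20930 Tg/yr.
τ = M / ΣF_out = 0.488 / 0.20930 = 2.332 yr.

2.33 yr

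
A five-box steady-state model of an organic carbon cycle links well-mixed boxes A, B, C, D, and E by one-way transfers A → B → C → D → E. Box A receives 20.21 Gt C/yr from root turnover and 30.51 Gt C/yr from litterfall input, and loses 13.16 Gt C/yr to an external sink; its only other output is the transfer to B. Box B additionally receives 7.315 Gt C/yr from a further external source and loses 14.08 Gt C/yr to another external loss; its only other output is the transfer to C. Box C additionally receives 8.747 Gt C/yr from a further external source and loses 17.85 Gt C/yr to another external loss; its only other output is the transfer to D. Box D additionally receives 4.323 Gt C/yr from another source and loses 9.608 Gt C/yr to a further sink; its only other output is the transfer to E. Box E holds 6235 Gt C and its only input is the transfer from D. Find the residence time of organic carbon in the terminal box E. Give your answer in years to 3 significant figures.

Box A: F(A→B) = (20.21 + 30.51) − 13.16 = 37.560 Gt C/yr.
Box B: F(B→C) = (37.560 + 7.315) − 14.08 = 30.795 Gt C/yr.
Box C: F(C→D) = (30.795 + 8.747) − 17.85 = 21.692 Gt C/yr.
Box D: F(D→E) = (21.692 + 4.323) − 9.608 = 16.407 Gt C/yr.
Box E throughput = its input = 16.407 Gt C/yr; τ = 6235 / 16.407 = 380.0 yr.

380 yr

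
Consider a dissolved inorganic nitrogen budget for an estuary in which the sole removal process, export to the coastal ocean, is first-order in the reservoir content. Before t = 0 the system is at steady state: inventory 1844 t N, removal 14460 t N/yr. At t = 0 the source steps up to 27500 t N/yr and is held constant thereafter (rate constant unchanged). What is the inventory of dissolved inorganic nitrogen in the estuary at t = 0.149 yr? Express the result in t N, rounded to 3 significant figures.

2990 t N

τ = M₀/F₀ = 1844/14460 = 0.1275 yr; rate constant k = 1/τ.
New steady state M_∞ = F₁/k = F₁·τ = 27500 × 0.1275 = 3506.9 t N.
M(t) = M_∞ + (M₀ − M_∞)·e^(−t/τ); t/τ = 0.149/0.1275 = 1.168, so e^(−t/τ) = 0.3109.
M(t) = 3506.9 − 1663 × 0.3109 = 2990.0 t N.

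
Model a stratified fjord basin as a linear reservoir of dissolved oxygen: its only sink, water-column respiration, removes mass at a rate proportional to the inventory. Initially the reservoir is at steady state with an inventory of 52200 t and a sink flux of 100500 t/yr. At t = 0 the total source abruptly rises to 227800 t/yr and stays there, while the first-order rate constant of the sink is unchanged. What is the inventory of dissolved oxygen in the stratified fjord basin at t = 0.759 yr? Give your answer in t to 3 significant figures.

103000 t

τ = M₀/F₀ = 52200/100500 = 0.5194 yr; rate constant k = 1/τ.
New steady state M_∞ = F₁/k = F₁·τ = 227800 × 0.5194 = 118320 t.
M(t) = M_∞ + (M₀ − M_∞)·e^(−t/τ); t/τ = 0.759/0.5194 = 1.461, so e^(−t/τ) = 0.2319.
M(t) = 118320 − 66120 × 0.2319 = 102980 t.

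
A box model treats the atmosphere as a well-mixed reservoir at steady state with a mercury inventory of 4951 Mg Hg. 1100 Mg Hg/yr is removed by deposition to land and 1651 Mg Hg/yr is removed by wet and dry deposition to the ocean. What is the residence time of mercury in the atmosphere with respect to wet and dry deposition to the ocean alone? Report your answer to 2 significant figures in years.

3.0 yr

Residence time with respect to a single sink: τ = M / F_sink.
τ = 4951 / 1651 = 2.999 yr.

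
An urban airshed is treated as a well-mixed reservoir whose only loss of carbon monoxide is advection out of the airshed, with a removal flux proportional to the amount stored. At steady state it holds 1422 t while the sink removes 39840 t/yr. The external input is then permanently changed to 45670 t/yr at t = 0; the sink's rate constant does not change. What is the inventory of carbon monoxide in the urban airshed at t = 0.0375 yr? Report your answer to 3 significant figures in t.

1560 t

The sink rate constant is k = F₀/M₀ = 39840/1422 = 28.02 yr⁻¹.
Solving dM/dt = F₁ − kM with M(0) = M₀ gives M(t) = F₁/k + (M₀ − F₁/k)·e^(−kt).
F₁/k = 45670/28.02 = 1630.1 t; kt = 28.02 × 0.0375 = 1.051, e^(−kt) = 0.3497.
M(0.0375) = 1630.1 + (1422 − 1630.1) × 0.3497 = 1630.1 − 72.77 = 1557.3 t.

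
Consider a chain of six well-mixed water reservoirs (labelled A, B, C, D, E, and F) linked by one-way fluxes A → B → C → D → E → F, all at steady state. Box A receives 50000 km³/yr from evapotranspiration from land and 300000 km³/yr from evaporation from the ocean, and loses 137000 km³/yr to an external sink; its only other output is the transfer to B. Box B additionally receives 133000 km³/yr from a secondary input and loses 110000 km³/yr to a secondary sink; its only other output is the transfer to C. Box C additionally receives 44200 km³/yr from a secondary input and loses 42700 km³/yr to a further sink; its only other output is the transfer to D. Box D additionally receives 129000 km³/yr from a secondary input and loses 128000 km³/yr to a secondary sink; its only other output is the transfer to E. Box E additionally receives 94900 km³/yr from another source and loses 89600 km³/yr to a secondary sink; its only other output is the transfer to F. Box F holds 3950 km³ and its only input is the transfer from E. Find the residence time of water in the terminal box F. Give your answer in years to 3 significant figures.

0.0162 yr

Box A: F(A→B) = (50000 + 300000) − 137000 = 213000 km³/yr.
Box B: F(B→C) = (213000 + 133000) − 110000 = 236000 km³/yr.
Box C: F(C→D) = (236000 + 44200) − 42700 = 237500 km³/yr.
Box D: F(D→E) = (237500 + 129000) − 128000 = 238500 km³/yr.
Box E: F(E→F) = (238500 + 94900) − 89600 = 243800 km³/yr.
Box F throughput = its input = 243800 km³/yr; τ = 3950 / 243800 = 0.01620 yr.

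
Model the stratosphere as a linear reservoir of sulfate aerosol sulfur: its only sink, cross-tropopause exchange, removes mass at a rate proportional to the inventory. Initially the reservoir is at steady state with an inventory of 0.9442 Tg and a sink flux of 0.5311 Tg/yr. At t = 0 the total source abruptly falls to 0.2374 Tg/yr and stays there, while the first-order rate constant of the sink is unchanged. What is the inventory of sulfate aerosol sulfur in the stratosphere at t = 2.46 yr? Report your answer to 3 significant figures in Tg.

τ = M₀/F₀ = 0.9442/0.5311 = 1.778 yr; rate constant k = 1/τ.
New steady state M_∞ = F₁/k = F₁·τ = 0.2374 × 1.778 = 0.42205 Tg.
M(t) = M_∞ + (M₀ − M_∞)·e^(−t/τ); t/τ = 2.46/1.778 = 1.384, so e^(−t/τ) = 0.2506.
M(t) = 0.42205 + 0.5221 × 0.2506 = 0.55293 Tg.

0.553 Tg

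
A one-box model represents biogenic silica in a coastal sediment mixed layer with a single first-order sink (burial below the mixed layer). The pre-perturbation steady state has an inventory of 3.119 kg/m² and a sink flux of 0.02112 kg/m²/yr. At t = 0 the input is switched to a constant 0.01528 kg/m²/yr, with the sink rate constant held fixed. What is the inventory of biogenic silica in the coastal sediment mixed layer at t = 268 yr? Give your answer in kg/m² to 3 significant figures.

2.40 kg/m²

The sink rate constant is k = F₀/M₀ = 0.02112/3.119 = 0.006771 yr⁻¹.
Solving dM/dt = F₁ − kM with M(0) = M₀ gives M(t) = F₁/k + (M₀ − F₁/k)·e^(−kt).
F₁/k = 0.01528/0.006771 = 2.2565 kg/m²; kt = 0.006771 × 268 = 1.815, e^(−kt) = 0.1629.
M(268) = 2.2565 + (3.119 − 2.2565) × 0.1629 = 2.2565 + 0.1405 = 2.3970 kg/m².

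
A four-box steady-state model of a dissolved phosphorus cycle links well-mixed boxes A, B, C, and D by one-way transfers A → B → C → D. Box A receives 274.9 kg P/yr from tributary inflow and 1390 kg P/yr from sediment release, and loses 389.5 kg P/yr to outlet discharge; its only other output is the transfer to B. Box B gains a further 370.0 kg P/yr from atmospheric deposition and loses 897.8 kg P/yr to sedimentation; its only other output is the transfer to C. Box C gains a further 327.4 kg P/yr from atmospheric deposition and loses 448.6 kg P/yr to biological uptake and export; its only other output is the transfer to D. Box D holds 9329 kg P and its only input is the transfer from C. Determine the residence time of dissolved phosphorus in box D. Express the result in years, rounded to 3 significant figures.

14.9 yr

Box A: F(A→B) = (274.9 + 1390) − 389.5 = 1275.4 kg P/yr.
Box B: F(B→C) = (1275.4 + 370.0) − 897.8 = 747.60 kg P/yr.
Box C: F(C→D) = (747.60 + 327.4) − 448.6 = 626.40 kg P/yr.
Box D throughput = its input = 626.40 kg P/yr; τ = 9329 / 626.40 = 14.89 yr.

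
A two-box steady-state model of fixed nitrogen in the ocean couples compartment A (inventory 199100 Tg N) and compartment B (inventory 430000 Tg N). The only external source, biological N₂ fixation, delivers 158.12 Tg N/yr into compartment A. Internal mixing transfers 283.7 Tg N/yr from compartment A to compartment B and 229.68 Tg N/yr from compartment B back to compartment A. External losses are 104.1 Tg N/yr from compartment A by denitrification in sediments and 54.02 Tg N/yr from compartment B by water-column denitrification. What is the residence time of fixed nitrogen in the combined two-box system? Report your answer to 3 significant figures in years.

Residence time in the combined system uses the total inventory and the total *external* removal — internal exchanges between the two boxes cancel.
M_total = 199100 + 430000 = 629100 Tg N.
ΣF_external_out = 104.1 + 54.02 = 158.12 Tg N/yr.
τ = M_total / ΣF_ext = 629100 / 158.12 = 3979 yr.

3980 yr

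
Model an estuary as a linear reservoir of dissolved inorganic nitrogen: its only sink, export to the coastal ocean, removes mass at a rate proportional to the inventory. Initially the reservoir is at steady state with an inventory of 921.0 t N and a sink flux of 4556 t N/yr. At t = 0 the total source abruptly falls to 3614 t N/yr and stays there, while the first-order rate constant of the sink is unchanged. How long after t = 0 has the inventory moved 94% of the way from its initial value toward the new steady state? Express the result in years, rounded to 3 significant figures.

0.569 yr

τ = M₀/F₀ = 921.0/4556 = 0.2022 yr.
The remaining gap fraction is e^(−t/τ); 94% covered ⇒ e^(−t/τ) = 0.0600.
t = −τ ln(0.0600) = 0.2022 × 2.813 = 0.5687 yr.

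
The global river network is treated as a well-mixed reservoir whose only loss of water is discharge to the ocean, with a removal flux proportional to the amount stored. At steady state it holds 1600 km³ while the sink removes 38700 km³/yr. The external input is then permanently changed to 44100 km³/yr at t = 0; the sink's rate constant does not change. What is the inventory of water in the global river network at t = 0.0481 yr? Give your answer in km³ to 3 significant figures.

1750 km³

τ = M₀/F₀ = 1600/38700 = 0.04134 yr; rate constant k = 1/τ.
New steady state M_∞ = F₁/k = F₁·τ = 44100 × 0.04134 = 1823.3 km³.
M(t) = M_∞ + (M₀ − M_∞)·e^(−t/τ); t/τ = 0.0481/0.04134 = 1.163, so e^(−t/τ) = 0.3124.
M(t) = 1823.3 − 223.3 × 0.3124 = 1753.5 km³.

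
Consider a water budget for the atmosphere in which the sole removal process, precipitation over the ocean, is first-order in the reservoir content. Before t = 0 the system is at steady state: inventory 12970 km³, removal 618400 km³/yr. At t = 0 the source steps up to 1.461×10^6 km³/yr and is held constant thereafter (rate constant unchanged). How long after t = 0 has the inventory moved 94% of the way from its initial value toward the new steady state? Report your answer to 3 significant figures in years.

τ = M₀/F₀ = 12970/618400 = 0.02097 yr.
The remaining gap fraction is e^(−t/τ); 94% covered ⇒ e^(−t/τ) = 0.0600.
t = −τ ln(0.0600) = 0.02097 × 2.813 = 0.05901 yr.

0.0590 yr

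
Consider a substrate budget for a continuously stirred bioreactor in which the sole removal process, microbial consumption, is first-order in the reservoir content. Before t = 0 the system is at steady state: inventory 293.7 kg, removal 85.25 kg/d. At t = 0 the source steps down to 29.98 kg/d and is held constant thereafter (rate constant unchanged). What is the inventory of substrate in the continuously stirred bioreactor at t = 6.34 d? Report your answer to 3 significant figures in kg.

τ = M₀/F₀ = 293.7/85.25 = 3.445 d; rate constant k = 1/τ.
New steady state M_∞ = F₁/k = F₁·τ = 29.98 × 3.445 = 103.29 kg.
M(t) = M_∞ + (M₀ − M_∞)·e^(−t/τ); t/τ = 6.34/3.445 = 1.840, so e^(−t/τ) = 0.1588.
M(t) = 103.29 + 190.4 × 0.1588 = 133.52 kg.

134 kg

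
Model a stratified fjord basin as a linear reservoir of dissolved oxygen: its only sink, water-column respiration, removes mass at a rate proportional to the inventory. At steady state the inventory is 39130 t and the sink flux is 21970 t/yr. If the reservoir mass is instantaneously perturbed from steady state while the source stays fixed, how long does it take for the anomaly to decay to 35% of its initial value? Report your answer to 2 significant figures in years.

1.9 yr

For a linear reservoir the anomaly decays as exp(−t/τ) with τ = M/F = 39130/21970 = 1.781 yr.
exp(−t/τ) = 0.35 ⇒ t = −τ ln(0.35) = 1.781 × 1.050 = 1.870 yr.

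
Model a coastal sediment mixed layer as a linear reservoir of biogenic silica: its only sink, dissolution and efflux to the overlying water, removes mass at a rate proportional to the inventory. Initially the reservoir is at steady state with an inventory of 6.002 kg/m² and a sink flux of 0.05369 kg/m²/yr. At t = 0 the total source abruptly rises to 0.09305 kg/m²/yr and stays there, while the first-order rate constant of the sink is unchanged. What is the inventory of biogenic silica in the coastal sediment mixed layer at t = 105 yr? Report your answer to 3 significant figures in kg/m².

The sink rate constant is k = F₀/M₀ = 0.05369/6.002 = 0.008945 yr⁻¹.
Solving dM/dt = F₁ − kM with M(0) = M₀ gives M(t) = F₁/k + (M₀ − F₁/k)·e^(−kt).
F₁/k = 0.09305/0.008945 = 10.402 kg/m²; kt = 0.008945 × 105 = 0.9393, e^(−kt) = 0.3909.
M(105) = 10.402 + (6.002 − 10.402) × 0.3909 = 10.402 − 1.720 = 8.6820 kg/m².

8.68 kg/m²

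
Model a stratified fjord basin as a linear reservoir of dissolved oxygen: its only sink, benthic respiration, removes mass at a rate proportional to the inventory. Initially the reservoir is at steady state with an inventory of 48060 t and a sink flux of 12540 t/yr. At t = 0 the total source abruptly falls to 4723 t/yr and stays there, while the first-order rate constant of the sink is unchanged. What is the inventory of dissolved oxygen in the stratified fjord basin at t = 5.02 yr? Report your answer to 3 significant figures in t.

τ = M₀/F₀ = 48060/12540 = 3.833 yr; rate constant k = 1/τ.
New steady state M_∞ = F₁/k = F₁·τ = 4723 × 3.833 = 18101 t.
M(t) = M_∞ + (M₀ − M_∞)·e^(−t/τ); t/τ = 5.02/3.833 = 1.310, so e^(−t/τ) = 0.2699.
M(t) = 18101 + 29960 × 0.2699 = 26186 t.

26200 t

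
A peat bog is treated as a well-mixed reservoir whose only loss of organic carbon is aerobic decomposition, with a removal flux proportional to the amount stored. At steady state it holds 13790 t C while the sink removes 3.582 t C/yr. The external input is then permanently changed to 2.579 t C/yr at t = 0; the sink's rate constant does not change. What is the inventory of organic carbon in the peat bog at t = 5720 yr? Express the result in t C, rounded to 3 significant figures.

The sink rate constant is k = F₀/M₀ = 3.582/13790 = 0.0002598 yr⁻¹.
Solving dM/dt = F₁ − kM with M(0) = M₀ gives M(t) = F₁/k + (M₀ − F₁/k)·e^(−kt).
F₁/k = 2.579/0.0002598 = 9928.6 t C; kt = 0.0002598 × 5720 = 1.486, e^(−kt) = 0.2263.
M(5720) = 9928.6 + (13790 − 9928.6) × 0.2263 = 9928.6 + 873.9 = 10803 t C.

10800 t C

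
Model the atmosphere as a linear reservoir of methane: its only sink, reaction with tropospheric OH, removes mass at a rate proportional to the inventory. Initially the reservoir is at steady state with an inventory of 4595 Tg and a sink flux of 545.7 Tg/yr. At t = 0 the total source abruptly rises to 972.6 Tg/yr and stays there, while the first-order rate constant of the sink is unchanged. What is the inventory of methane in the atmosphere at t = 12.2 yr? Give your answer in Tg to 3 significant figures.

7350 Tg

τ = M₀/F₀ = 4595/545.7 = 8.420 yr; rate constant k = 1/τ.
New steady state M_∞ = F₁/k = F₁·τ = 972.6 × 8.420 = 8189.7 Tg.
M(t) = M_∞ + (M₀ − M_∞)·e^(−t/τ); t/τ = 12.2/8.420 = 1.449, so e^(−t/τ) = 0.2348.
M(t) = 8189.7 − 3595 × 0.2348 = 7345.5 Tg.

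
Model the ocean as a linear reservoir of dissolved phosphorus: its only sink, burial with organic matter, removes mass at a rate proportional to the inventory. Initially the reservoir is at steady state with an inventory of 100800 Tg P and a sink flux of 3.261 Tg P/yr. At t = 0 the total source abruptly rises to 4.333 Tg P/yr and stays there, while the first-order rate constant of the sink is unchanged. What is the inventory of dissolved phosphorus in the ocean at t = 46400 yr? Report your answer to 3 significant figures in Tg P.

127000 Tg P

The sink rate constant is k = F₀/M₀ = 3.261/100800 = 3.235×10^-5 yr⁻¹.
Solving dM/dt = F₁ − kM with M(0) = M₀ gives M(t) = F₁/k + (M₀ − F₁/k)·e^(−kt).
F₁/k = 4.333/3.235×10^-5 = 133940 Tg P; kt = 3.235×10^-5 × 46400 = 1.501, e^(−kt) = 0.2229.
M(46400) = 133940 + (100800 − 133940) × 0.2229 = 133940 − 7386 = 126550 Tg P.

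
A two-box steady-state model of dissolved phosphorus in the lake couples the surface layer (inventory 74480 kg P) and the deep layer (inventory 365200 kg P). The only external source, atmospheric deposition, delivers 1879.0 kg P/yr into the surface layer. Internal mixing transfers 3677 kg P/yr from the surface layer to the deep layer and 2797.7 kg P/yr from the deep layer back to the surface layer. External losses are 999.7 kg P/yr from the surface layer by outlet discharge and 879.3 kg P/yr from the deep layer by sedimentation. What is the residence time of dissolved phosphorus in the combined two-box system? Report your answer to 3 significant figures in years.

For the system as a whole, the A↔B exchange is internal and contributes nothing to the throughput; only the external sinks remove mass.
M_total = 74480 + 365200 = 439680 kg P.
ΣF_external_out = 999.7 + 879.3 = 1879.0 kg P/yr.
τ = M_total / ΣF_ext = 439680 / 1879.0 = 234.0 yr.

234 yr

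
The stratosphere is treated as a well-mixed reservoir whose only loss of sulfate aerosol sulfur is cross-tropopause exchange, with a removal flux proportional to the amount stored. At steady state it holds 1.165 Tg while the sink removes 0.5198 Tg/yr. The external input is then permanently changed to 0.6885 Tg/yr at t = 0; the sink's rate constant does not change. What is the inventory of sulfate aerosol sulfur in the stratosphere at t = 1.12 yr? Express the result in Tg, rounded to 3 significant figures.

1.31 Tg

τ = M₀/F₀ = 1.165/0.5198 = 2.241 yr; rate constant k = 1/τ.
New steady state M_∞ = F₁/k = F₁·τ = 0.6885 × 2.241 = 1.5431 Tg.
M(t) = M_∞ + (M₀ − M_∞)·e^(−t/τ); t/τ = 1.12/2.241 = 0.4997, so e^(−t/τ) = 0.6067.
M(t) = 1.5431 − 0.3781 × 0.6067 = 1.3137 Tg.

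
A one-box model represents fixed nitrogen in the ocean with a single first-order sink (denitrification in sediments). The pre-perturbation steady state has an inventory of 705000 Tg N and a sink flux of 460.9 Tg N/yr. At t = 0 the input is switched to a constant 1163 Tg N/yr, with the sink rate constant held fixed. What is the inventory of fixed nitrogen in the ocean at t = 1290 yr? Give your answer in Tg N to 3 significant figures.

1.32×10^6 Tg N

Residence time τ = M₀/F₀ = 1530 yr. The eventual steady state is M_∞ = M₀·(F₁/F₀) = 705000 × 1163/460.9 = 1.7789×10^6 Tg N.
The anomaly ΔM(t) = M(t) − M_∞ decays as ΔM₀·e^(−t/τ) with ΔM₀ = 705000 − 1.7789×10^6 = −1.074×10^6 Tg N.
At t = 1290 yr, e^(−t/τ) = e^(−0.8433) = 0.4303, so ΔM = −462100 Tg N and M = 1.7789×10^6 − 462100 = 1.3169×10^6 Tg N.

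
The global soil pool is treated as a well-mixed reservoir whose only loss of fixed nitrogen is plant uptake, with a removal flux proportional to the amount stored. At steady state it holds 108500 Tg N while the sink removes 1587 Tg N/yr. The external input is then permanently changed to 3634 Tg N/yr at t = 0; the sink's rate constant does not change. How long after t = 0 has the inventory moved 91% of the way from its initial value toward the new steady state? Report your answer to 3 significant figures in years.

τ = M₀/F₀ = 108500/1587 = 68.37 yr.
The remaining gap fraction is e^(−t/τ); 91% covered ⇒ e^(−t/τ) = 0.0900.
t = −τ ln(0.0900) = 68.37 × 2.408 = 164.6 yr.

165 yr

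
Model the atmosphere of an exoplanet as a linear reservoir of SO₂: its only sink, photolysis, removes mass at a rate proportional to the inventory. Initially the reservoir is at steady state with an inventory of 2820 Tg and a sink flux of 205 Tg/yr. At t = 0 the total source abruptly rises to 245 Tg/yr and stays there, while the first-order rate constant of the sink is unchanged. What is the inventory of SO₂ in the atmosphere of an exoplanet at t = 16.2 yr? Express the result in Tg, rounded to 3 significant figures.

The sink rate constant is k = F₀/M₀ = 205/2820 = 0.07270 yr⁻¹.
Solving dM/dt = F₁ − kM with M(0) = M₀ gives M(t) = F₁/k + (M₀ − F₁/k)·e^(−kt).
F₁/k = 245/0.07270 = 3370.2 Tg; kt = 0.07270 × 16.2 = 1.178, e^(−kt) = 0.3080.
M(16.2) = 3370.2 + (2820 − 3370.2) × 0.3080 = 3370.2 − 169.5 = 3200.8 Tg.

3200 Tg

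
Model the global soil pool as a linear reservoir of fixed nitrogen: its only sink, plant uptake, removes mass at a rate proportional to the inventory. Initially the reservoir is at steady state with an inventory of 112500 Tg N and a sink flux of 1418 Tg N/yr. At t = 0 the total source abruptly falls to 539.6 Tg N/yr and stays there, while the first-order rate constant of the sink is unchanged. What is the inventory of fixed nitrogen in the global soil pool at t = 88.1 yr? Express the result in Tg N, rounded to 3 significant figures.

Residence time τ = M₀/F₀ = 79.34 yr. The eventual steady state is M_∞ = M₀·(F₁/F₀) = 112500 × 539.6/1418 = 42810 Tg N.
The anomaly ΔM(t) = M(t) − M_∞ decays as ΔM₀·e^(−t/τ) with ΔM₀ = 112500 − 42810 = 69690 Tg N.
At t = 88.1 yr, e^(−t/τ) = e^(−1.110) = 0.3294, so ΔM = 22960 Tg N and M = 42810 + 22960 = 65767 Tg N.

65800 Tg N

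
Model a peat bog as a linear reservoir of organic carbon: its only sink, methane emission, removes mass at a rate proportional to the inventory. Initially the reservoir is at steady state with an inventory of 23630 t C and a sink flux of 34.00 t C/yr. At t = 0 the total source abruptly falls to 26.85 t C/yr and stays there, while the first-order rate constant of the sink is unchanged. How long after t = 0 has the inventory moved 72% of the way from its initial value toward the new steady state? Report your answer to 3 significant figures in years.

885 yr

τ = M₀/F₀ = 23630/34.00 = 695.0 yr.
The remaining gap fraction is e^(−t/τ); 72% covered ⇒ e^(−t/τ) = 0.280.
t = −τ ln(0.280) = 695.0 × 1.273 = 884.7 yr.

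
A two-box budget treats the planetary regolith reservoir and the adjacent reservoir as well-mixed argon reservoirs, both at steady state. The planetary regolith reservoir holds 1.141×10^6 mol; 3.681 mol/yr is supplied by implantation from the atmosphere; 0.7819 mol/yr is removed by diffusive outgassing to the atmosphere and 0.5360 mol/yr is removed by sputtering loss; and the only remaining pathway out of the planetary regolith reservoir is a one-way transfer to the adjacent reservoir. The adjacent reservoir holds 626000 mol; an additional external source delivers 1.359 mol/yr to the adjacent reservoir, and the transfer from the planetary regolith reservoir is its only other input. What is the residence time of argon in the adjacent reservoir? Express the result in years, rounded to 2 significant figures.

170000 yr

Balance the planetary regolith reservoir: ΣF_in = 3.6810 mol/yr.
Transfer to the adjacent reservoir = ΣF_in − (0.7819 + 0.5360) = 2.3631 mol/yr.
Total input to the adjacent reservoir = 2.3631 + 1.359 = 3.7221 mol/yr; at steady state this equals its total output.
τ = M / F = 626000 / 3.7221 = 168200 yr.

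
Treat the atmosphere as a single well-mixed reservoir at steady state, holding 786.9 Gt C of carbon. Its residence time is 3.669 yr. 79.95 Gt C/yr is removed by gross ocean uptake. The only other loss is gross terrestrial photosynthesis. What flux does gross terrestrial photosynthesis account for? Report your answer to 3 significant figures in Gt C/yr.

Total removal F = M/τ = 786.9 / 3.669 = 214.5 Gt C/yr.
Gross terrestrial photosynthesis = F − (79.95) = 214.5 − 79.95 = 134.5 Gt C/yr.

135 Gt C/yr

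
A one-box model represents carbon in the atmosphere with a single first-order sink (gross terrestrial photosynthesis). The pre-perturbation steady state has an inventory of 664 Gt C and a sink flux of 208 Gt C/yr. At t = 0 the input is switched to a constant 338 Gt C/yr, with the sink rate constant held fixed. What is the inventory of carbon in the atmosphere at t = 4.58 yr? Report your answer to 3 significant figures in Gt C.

980 Gt C

Residence time τ = M₀/F₀ = 3.192 yr. The eventual steady state is M_∞ = M₀·(F₁/F₀) = 664 × 338/208 = 1079.0 Gt C.
The anomaly ΔM(t) = M(t) − M_∞ decays as ΔM₀·e^(−t/τ) with ΔM₀ = 664 − 1079.0 = −415.0 Gt C.
At t = 4.58 yr, e^(−t/τ) = e^(−1.435) = 0.2382, so ΔM = −98.85 Gt C and M = 1079.0 − 98.85 = 980.15 Gt C.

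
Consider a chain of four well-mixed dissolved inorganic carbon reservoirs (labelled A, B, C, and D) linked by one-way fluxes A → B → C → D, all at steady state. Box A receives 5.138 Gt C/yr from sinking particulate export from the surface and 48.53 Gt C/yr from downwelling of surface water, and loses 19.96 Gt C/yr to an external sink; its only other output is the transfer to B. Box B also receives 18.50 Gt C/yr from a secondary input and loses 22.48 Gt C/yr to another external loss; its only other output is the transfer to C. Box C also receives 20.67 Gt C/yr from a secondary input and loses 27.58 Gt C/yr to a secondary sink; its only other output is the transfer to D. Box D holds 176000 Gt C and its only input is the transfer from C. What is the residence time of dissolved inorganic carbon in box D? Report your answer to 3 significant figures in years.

Box A: F(A→B) = (5.138 + 48.53) − 19.96 = 33.708 Gt C/yr.
Box B: F(B→C) = (33.708 + 18.50) − 22.48 = 29.728 Gt C/yr.
Box C: F(C→D) = (29.728 + 20.67) − 27.58 = 22.818 Gt C/yr.
Box D throughput = its input = 22.818 Gt C/yr; τ = 176000 / 22.818 = 7713 yr.

7710 yr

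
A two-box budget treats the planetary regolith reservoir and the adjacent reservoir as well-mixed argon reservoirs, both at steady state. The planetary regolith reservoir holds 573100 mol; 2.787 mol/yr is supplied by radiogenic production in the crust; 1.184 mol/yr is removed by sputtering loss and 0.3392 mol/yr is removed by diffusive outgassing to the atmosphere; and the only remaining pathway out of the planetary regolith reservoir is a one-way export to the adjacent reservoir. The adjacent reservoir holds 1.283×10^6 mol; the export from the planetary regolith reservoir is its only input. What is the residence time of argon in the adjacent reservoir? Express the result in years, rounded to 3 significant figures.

Balance the planetary regolith reservoir: ΣF_in = 2.7870 mol/yr.
Export to the adjacent reservoir = ΣF_in − (1.184 + 0.3392) = 1.2638 mol/yr.
At steady state the output of the adjacent reservoir equals its input, 1.2638 mol/yr.
τ = M / F = 1.283×10^6 / 1.2638 = 1.015×10^6 yr.

1.02×10^6 yr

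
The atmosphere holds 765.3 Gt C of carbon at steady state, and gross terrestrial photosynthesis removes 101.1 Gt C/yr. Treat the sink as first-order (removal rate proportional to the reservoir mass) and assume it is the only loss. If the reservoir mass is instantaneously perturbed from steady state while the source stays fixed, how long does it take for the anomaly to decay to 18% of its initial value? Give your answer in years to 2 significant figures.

13 yr

For a linear reservoir the anomaly decays as exp(−t/τ) with τ = M/F = 765.3/101.1 = 7.570 yr.
exp(−t/τ) = 0.18 ⇒ t = −τ ln(0.18) = 7.570 × 1.715 = 12.98 yr.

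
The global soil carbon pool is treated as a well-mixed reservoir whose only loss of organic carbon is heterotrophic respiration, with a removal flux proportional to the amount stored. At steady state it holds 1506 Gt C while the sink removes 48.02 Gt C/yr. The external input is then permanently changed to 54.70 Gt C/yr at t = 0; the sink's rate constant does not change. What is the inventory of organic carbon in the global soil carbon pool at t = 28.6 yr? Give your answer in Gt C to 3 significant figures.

τ = M₀/F₀ = 1506/48.02 = 31.36 yr; rate constant k = 1/τ.
New steady state M_∞ = F₁/k = F₁·τ = 54.70 × 31.36 = 1715.5 Gt C.
M(t) = M_∞ + (M₀ − M_∞)·e^(−t/τ); t/τ = 28.6/31.36 = 0.9119, so e^(−t/τ) = 0.4017.
M(t) = 1715.5 − 209.5 × 0.4017 = 1631.3 Gt C.

1630 Gt C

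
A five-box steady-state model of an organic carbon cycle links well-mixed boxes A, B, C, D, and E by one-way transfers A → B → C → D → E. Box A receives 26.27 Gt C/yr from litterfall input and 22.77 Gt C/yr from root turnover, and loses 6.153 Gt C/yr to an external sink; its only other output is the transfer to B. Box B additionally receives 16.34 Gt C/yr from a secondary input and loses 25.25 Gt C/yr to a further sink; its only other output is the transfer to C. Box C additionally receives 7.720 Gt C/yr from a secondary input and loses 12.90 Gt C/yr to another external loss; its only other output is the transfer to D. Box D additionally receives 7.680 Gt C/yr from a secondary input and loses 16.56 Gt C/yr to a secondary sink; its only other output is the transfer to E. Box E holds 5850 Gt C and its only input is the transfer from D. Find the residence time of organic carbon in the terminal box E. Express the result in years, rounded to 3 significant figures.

294 yr

Box A: F(A→B) = (26.27 + 22.77) − 6.153 = 42.887 Gt C/yr.
Box B: F(B→C) = (42.887 + 16.34) − 25.25 = 33.977 Gt C/yr.
Box C: F(C→D) = (33.977 + 7.720) − 12.90 = 28.797 Gt C/yr.
Box D: F(D→E) = (28.797 + 7.680) − 16.56 = 19.917 Gt C/yr.
Box E throughput = its input = 19.917 Gt C/yr; τ = 5850 / 19.917 = 293.7 yr.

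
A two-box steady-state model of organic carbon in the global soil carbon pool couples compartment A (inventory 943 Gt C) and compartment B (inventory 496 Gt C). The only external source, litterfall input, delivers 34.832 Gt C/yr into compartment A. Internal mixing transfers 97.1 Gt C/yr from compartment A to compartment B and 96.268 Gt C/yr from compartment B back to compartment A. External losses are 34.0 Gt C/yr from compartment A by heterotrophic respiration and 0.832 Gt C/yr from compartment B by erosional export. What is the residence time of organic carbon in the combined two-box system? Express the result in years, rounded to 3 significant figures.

41.3 yr

Residence time in the combined system uses the total inventory and the total *external* removal — internal exchanges between the two boxes cancel.
M_total = 943 + 496 = 1439.0 Gt C.
ΣF_external_out = 34.0 + 0.832 = 34.832 Gt C/yr.
τ = M_total / ΣF_ext = 1439.0 / 34.832 = 41.31 yr.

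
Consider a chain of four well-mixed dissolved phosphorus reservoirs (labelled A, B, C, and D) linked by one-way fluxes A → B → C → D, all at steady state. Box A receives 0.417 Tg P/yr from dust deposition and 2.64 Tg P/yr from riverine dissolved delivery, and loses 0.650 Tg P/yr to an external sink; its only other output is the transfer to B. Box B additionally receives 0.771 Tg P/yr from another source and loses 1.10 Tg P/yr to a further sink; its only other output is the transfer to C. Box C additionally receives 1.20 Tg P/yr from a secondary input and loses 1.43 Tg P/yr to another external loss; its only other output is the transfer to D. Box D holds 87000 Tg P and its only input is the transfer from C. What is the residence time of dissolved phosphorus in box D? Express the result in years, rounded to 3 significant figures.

47100 yr

Box A: F(A→B) = (0.417 + 2.64) − 0.650 = 2.4070 Tg P/yr.
Box B: F(B→C) = (2.4070 + 0.771) − 1.10 = 2.0780 Tg P/yr.
Box C: F(C→D) = (2.0780 + 1.20) − 1.43 = 1.8480 Tg P/yr.
Box D throughput = its input = 1.8480 Tg P/yr; τ = 87000 / 1.8480 = 47080 yr.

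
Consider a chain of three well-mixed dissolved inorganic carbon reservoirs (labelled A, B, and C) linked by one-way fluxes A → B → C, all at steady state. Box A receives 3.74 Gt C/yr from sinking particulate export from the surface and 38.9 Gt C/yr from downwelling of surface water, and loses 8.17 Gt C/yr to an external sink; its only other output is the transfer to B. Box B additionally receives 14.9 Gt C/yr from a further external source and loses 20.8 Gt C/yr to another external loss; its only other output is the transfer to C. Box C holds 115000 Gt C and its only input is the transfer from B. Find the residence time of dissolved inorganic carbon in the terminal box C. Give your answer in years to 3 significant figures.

4030 yr

Box A: F(A→B) = (3.74 + 38.9) − 8.17 = 34.470 Gt C/yr.
Box B: F(B→C) = (34.470 + 14.9) − 20.8 = 28.570 Gt C/yr.
Box C throughput = its input = 28.570 Gt C/yr; τ = 115000 / 28.570 = 4025 yr.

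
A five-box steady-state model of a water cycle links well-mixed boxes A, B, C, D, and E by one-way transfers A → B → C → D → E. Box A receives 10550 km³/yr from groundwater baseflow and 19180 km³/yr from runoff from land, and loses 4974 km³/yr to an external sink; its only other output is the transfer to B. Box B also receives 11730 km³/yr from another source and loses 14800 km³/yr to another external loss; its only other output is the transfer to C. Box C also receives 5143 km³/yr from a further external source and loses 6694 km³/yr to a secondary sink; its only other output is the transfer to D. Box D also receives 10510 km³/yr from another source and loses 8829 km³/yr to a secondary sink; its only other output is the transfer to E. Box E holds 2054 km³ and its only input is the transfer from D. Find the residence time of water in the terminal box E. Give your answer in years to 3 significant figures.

0.0942 yr

Box A: F(A→B) = (10550 + 19180) − 4974 = 24756 km³/yr.
Box B: F(B→C) = (24756 + 11730) − 14800 = 21686 km³/yr.
Box C: F(C→D) = (21686 + 5143) − 6694 = 20135 km³/yr.
Box D: F(D→E) = (20135 + 10510) − 8829 = 21816 km³/yr.
Box E throughput = its input = 21816 km³/yr; τ = 2054 / 21816 = 0.09415 yr.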